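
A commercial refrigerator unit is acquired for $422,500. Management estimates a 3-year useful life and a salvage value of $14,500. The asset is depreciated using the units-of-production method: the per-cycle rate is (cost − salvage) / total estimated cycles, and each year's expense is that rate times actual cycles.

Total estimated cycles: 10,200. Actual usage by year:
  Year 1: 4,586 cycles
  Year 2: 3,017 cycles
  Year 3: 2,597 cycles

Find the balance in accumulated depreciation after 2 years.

$304,120

Depreciable base = $422,500 − $14,500 = $408,000.
Rate = $408,000 / 10,200 cycles = $40 per cycle.
Year 1: 4,586 × $40 = $183,440. Book value $239,060.
Year 2: 3,017 × $40 = $120,680. Book value $118,380.
Accumulated through year 2 = $422,500 − $118,380 = $304,120.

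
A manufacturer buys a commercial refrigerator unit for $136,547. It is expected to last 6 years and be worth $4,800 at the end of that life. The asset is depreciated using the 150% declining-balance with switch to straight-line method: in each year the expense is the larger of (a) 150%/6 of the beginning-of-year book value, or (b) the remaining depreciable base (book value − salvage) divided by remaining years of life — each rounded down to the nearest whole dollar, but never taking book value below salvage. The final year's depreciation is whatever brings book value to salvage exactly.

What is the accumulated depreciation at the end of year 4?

$96,542

Depreciable base = $136,547 − $4,800 = $131,747.
Year 1: DB = ⌊$136,547 × 150%/6⌋ = $34,136; SL = ⌊$131,747/6⌋ = $21,957 → take DB $34,136. Book value $102,411.
Year 2: DB = ⌊$102,411 × 150%/6⌋ = $25,602; SL = ⌊$97,611/5⌋ = $19,522 → take DB $25,602. Book value $76,809.
Year 3: DB = ⌊$76,809 × 150%/6⌋ = $19,202; SL = ⌊$72,009/4⌋ = $18,002 → take DB $19,202. Book value $57,607.
Year 4: DB = ⌊$57,607 × 150%/6⌋ = $14,401; SL = ⌊$52,807/3⌋ = $17,602 → take SL $17,602. Book value $40,005.
Accumulated through year 4 = $136,547 − $40,005 = $96,542.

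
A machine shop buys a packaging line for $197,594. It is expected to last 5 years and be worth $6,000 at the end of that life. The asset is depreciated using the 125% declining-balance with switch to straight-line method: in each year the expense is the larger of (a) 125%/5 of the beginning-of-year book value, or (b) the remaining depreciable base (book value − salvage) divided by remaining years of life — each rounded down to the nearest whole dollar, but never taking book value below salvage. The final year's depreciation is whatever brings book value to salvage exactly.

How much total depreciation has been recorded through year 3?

$121,496

Depreciable base = $197,594 − $6,000 = $191,594.
Year 1: DB = ⌊$197,594 × 125%/5⌋ = $49,398; SL = ⌊$191,594/5⌋ = $38,318 → take DB $49,398. Book value $148,196.
Year 2: DB = ⌊$148,196 × 125%/5⌋ = $37,049; SL = ⌊$142,196/4⌋ = $35,549 → take DB $37,049. Book value $111,147.
Year 3: DB = ⌊$111,147 × 125%/5⌋ = $27,786; SL = ⌊$105,147/3⌋ = $35,049 → take SL $35,049. Book value $76,098.
Accumulated through year 3 = $197,594 − $76,098 = $121,496.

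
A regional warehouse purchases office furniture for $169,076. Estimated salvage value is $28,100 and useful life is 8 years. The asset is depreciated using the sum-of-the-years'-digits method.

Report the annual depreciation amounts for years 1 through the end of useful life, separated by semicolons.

$31,328; $27,412; $23,496; $19,580; $15,664; $11,748; $7,832; $3,916

Depreciable base = $169,076 − $28,100 = $140,976.
Sum of the years' digits = 8+7+6+5+4+3+2+1 = 36.
Year 1: $140,976 × 8/36 = $31,328. Book value $137,748.
Year 2: $140,976 × 7/36 = $27,412. Book value $110,336.
Year 3: $140,976 × 6/36 = $23,496. Book value $86,840.
Year 4: $140,976 × 5/36 = $19,580. Book value $67,260.
Year 5: $140,976 × 4/36 = $15,664. Book value $51,596.
Year 6: $140,976 × 3/36 = $11,748. Book value $39,848.
Year 7: $140,976 × 2/36 = $7,832. Book value $32,016.
Year 8: $140,976 × 1/36 = $3,916. Book value $28,100.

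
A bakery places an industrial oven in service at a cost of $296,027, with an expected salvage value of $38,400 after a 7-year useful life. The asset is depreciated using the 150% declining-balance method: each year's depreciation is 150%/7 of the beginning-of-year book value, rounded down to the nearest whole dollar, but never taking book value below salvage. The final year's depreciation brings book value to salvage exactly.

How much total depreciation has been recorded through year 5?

$207,381

Depreciable base = $296,027 − $38,400 = $257,627.
Year 1: ⌊$296,027 × 150%/7⌋ = $63,434. Book value $232,593.
Year 2: ⌊$232,593 × 150%/7⌋ = $49,841. Book value $182,752.
Year 3: ⌊$182,752 × 150%/7⌋ = $39,161. Book value $143,591.
Year 4: ⌊$143,591 × 150%/7⌋ = $30,769. Book value $112,822.
Year 5: ⌊$112,822 × 150%/7⌋ = $24,176. Book value $88,646.
Accumulated through year 5 = $296,027 − $88,646 = $207,381.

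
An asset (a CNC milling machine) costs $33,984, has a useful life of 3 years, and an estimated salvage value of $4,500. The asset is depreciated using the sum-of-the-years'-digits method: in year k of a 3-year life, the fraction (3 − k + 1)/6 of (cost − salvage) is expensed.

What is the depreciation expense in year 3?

$4,914

Depreciable base = $33,984 − $4,500 = $29,484.
Sum of the years' digits = 3+2+1 = 6.
Year 1: $29,484 × 3/6 = $14,742. Book value $19,242.
Year 2: $29,484 × 2/6 = $9,828. Book value $9,414.
Year 3: $29,484 × 1/6 = $4,914. Book value $4,500.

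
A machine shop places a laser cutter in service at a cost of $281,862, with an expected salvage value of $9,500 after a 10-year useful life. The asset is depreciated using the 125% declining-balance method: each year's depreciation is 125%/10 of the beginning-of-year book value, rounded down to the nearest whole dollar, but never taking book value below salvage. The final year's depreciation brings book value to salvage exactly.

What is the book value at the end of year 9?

Depreciable base = $281,862 − $9,500 = $272,362.
Year 1: ⌊$281,862 × 125%/10⌋ = $35,232. Book value $246,630.
Year 2: ⌊$246,630 × 125%/10⌋ = $30,828. Book value $215,802.
Year 3: ⌊$215,802 × 125%/10⌋ = $26,975. Book value $188,827.
Year 4: ⌊$188,827 × 125%/10⌋ = $23,603. Book value $165,224.
Year 5: ⌊$165,224 × 125%/10⌋ = $20,653. Book value $144,571.
Year 6: ⌊$144,571 × 125%/10⌋ = $18,071. Book value $126,500.
Year 7: ⌊$126,500 × 125%/10⌋ = $15,812. Book value $110,688.
Year 8: ⌊$110,688 × 125%/10⌋ = $13,836. Book value $96,852.
Year 9: ⌊$96,852 × 125%/10⌋ = $12,106. Book value $84,746.

$84,746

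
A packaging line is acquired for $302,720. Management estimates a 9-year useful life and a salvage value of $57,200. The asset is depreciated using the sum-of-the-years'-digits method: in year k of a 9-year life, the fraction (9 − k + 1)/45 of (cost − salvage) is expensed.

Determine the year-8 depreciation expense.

Depreciable base = $302,720 − $57,200 = $245,520.
Sum of the years' digits = 9+8+7+6+5+4+3+2+1 = 45.
Year 1: $245,520 × 9/45 = $49,104. Book value $253,616.
Year 2: $245,520 × 8/45 = $43,648. Book value $209,968.
Year 3: $245,520 × 7/45 = $38,192. Book value $171,776.
Year 4: $245,520 × 6/45 = $32,736. Book value $139,040.
Year 5: $245,520 × 5/45 = $27,280. Book value $111,760.
Year 6: $245,520 × 4/45 = $21,824. Book value $89,936.
Year 7: $245,520 × 3/45 = $16,368. Book value $73,568.
Year 8: $245,520 × 2/45 = $10,912. Book value $62,656.

$10,912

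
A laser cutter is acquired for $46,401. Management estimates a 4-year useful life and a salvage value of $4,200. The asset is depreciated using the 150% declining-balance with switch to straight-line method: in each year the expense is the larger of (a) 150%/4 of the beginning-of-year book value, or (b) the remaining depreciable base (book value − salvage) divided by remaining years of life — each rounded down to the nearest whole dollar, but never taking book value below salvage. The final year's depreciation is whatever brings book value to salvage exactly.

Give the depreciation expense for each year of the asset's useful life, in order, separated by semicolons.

$17,400; $10,875; $6,963; $6,963

Depreciable base = $46,401 − $4,200 = $42,201.
Year 1: DB = ⌊$46,401 × 150%/4⌋ = $17,400; SL = ⌊$42,201/4⌋ = $10,550 → take DB $17,400. Book value $29,001.
Year 2: DB = ⌊$29,001 × 150%/4⌋ = $10,875; SL = ⌊$24,801/3⌋ = $8,267 → take DB $10,875. Book value $18,126.
Year 3: DB = ⌊$18,126 × 150%/4⌋ = $6,797; SL = ⌊$13,926/2⌋ = $6,963 → take SL $6,963. Book value $11,163.
Year 4 (final): $11,163 − $4,200 = $6,963. Book value $4,200.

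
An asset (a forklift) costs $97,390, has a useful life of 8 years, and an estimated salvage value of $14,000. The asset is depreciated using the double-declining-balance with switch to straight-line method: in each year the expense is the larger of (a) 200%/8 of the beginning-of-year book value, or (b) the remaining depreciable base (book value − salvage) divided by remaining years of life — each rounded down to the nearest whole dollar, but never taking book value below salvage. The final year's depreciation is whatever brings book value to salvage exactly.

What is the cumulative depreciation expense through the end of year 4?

Depreciable base = $97,390 − $14,000 = $83,390.
Year 1: DB = ⌊$97,390 × 200%/8⌋ = $24,347; SL = ⌊$83,390/8⌋ = $10,423 → take DB $24,347. Book value $73,043.
Year 2: DB = ⌊$73,043 × 200%/8⌋ = $18,260; SL = ⌊$59,043/7⌋ = $8,434 → take DB $18,260. Book value $54,783.
Year 3: DB = ⌊$54,783 × 200%/8⌋ = $13,695; SL = ⌊$40,783/6⌋ = $6,797 → take DB $13,695. Book value $41,088.
Year 4: DB = ⌊$41,088 × 200%/8⌋ = $10,272; SL = ⌊$27,088/5⌋ = $5,417 → take DB $10,272. Book value $30,816.
Accumulated through year 4 = $97,390 − $30,816 = $66,574.

$66,574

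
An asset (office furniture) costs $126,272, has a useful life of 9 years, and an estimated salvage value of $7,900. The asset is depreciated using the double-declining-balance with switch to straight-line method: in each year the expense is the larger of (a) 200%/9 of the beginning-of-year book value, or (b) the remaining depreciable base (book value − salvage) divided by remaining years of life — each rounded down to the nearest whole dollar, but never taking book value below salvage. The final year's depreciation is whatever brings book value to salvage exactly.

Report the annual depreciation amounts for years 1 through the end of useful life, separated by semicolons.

Depreciable base = $126,272 − $7,900 = $118,372.
Year 1: DB = ⌊$126,272 × 200%/9⌋ = $28,060; SL = ⌊$118,372/9⌋ = $13,152 → take DB $28,060. Book value $98,212.
Year 2: DB = ⌊$98,212 × 200%/9⌋ = $21,824; SL = ⌊$90,312/8⌋ = $11,289 → take DB $21,824. Book value $76,388.
Year 3: DB = ⌊$76,388 × 200%/9⌋ = $16,975; SL = ⌊$68,488/7⌋ = $9,784 → take DB $16,975. Book value $59,413.
Year 4: DB = ⌊$59,413 × 200%/9⌋ = $13,202; SL = ⌊$51,513/6⌋ = $8,585 → take DB $13,202. Book value $46,211.
Year 5: DB = ⌊$46,211 × 200%/9⌋ = $10,269; SL = ⌊$38,311/5⌋ = $7,662 → take DB $10,269. Book value $35,942.
Year 6: DB = ⌊$35,942 × 200%/9⌋ = $7,987; SL = ⌊$28,042/4⌋ = $7,010 → take DB $7,987. Book value $27,955.
Year 7: DB = ⌊$27,955 × 200%/9⌋ = $6,212; SL = ⌊$20,055/3⌋ = $6,685 → take SL $6,685. Book value $21,270.
Year 8: DB = ⌊$21,270 × 200%/9⌋ = $4,726; SL = ⌊$13,370/2⌋ = $6,685 → take SL $6,685. Book value $14,585.
Year 9 (final): $14,585 − $7,900 = $6,685. Book value $7,900.

$28,060; $21,824; $16,975; $13,202; $10,269; $7,987; $6,685; $6,685; $6,685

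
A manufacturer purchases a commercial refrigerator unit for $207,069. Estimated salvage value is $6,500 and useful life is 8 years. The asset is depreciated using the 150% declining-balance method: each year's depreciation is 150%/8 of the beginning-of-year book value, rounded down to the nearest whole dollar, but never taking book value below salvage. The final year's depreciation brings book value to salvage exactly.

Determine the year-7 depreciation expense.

$11,170

Depreciable base = $207,069 − $6,500 = $200,569.
Year 1: ⌊$207,069 × 150%/8⌋ = $38,825. Book value $168,244.
Year 2: ⌊$168,244 × 150%/8⌋ = $31,545. Book value $136,699.
Year 3: ⌊$136,699 × 150%/8⌋ = $25,631. Book value $111,068.
Year 4: ⌊$111,068 × 150%/8⌋ = $20,825. Book value $90,243.
Year 5: ⌊$90,243 × 150%/8⌋ = $16,920. Book value $73,323.
Year 6: ⌊$73,323 × 150%/8⌋ = $13,748. Book value $59,575.
Year 7: ⌊$59,575 × 150%/8⌋ = $11,170. Book value $48,405.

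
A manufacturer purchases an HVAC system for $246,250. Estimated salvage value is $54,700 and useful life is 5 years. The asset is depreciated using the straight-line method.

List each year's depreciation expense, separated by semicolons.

Depreciable base = $246,250 − $54,700 = $191,550.
Annual expense = $191,550 / 5 = $38,310.
End of year 1: book value $207,940.
End of year 2: book value $169,630.
End of year 3: book value $131,320.
End of year 4: book value $93,010.
End of year 5: book value $54,700.

$38,310; $38,310; $38,310; $38,310; $38,310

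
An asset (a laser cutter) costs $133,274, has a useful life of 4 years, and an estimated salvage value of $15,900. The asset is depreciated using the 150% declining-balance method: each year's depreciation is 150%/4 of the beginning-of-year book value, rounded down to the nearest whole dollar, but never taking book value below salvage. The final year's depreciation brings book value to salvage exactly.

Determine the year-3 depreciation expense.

Depreciable base = $133,274 − $15,900 = $117,374.
Year 1: ⌊$133,274 × 150%/4⌋ = $49,977. Book value $83,297.
Year 2: ⌊$83,297 × 150%/4⌋ = $31,236. Book value $52,061.
Year 3: ⌊$52,061 × 150%/4⌋ = $19,522. Book value $32,539.

$19,522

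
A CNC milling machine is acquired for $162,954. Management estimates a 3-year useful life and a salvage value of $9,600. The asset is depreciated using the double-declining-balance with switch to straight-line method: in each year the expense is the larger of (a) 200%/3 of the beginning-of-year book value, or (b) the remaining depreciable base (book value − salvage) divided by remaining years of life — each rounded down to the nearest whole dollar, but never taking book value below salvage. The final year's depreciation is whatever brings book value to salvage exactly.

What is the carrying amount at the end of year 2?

$18,106

Depreciable base = $162,954 − $9,600 = $153,354.
Year 1: DB = ⌊$162,954 × 200%/3⌋ = $108,636; SL = ⌊$153,354/3⌋ = $51,118 → take DB $108,636. Book value $54,318.
Year 2: DB = ⌊$54,318 × 200%/3⌋ = $36,212; SL = ⌊$44,718/2⌋ = $22,359 → take DB $36,212. Book value $18,106.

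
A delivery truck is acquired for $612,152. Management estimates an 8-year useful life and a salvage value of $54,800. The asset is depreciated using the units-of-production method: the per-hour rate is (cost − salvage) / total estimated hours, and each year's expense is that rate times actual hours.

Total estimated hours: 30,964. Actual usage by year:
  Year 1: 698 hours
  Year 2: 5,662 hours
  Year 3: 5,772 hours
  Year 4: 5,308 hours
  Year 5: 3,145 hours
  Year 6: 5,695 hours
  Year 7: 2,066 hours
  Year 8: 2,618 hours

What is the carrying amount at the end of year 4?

Depreciable base = $612,152 − $54,800 = $557,352.
Rate = $557,352 / 30,964 hours = $18 per hour.
Year 1: 698 × $18 = $12,564. Book value $599,588.
Year 2: 5,662 × $18 = $101,916. Book value $497,672.
Year 3: 5,772 × $18 = $103,896. Book value $393,776.
Year 4: 5,308 × $18 = $95,544. Book value $298,232.

$298,232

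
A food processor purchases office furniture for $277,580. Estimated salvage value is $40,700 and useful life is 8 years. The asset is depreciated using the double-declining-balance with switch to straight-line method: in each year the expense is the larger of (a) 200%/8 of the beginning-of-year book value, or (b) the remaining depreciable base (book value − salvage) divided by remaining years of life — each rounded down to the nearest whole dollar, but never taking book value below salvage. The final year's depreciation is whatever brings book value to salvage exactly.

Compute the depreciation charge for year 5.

$21,957

Depreciable base = $277,580 − $40,700 = $236,880.
Year 1: DB = ⌊$277,580 × 200%/8⌋ = $69,395; SL = ⌊$236,880/8⌋ = $29,610 → take DB $69,395. Book value $208,185.
Year 2: DB = ⌊$208,185 × 200%/8⌋ = $52,046; SL = ⌊$167,485/7⌋ = $23,926 → take DB $52,046. Book value $156,139.
Year 3: DB = ⌊$156,139 × 200%/8⌋ = $39,034; SL = ⌊$115,439/6⌋ = $19,239 → take DB $39,034. Book value $117,105.
Year 4: DB = ⌊$117,105 × 200%/8⌋ = $29,276; SL = ⌊$76,405/5⌋ = $15,281 → take DB $29,276. Book value $87,829.
Year 5: DB = ⌊$87,829 × 200%/8⌋ = $21,957; SL = ⌊$47,129/4⌋ = $11,782 → take DB $21,957. Book value $65,872.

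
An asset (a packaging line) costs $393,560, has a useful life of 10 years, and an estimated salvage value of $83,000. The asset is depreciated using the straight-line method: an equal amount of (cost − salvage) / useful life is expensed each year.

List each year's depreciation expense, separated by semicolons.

$31,056; $31,056; $31,056; $31,056; $31,056; $31,056; $31,056; $31,056; $31,056; $31,056

Depreciable base = $393,560 − $83,000 = $310,560.
Annual expense = $310,560 / 10 = $31,056.
End of year 1: book value $362,504.
End of year 2: book value $331,448.
End of year 3: book value $300,392.
End of year 4: book value $269,336.
End of year 5: book value $238,280.
End of year 6: book value $207,224.
End of year 7: book value $176,168.
End of year 8: book value $145,112.
End of year 9: book value $114,056.
End of year 10: book value $83,000.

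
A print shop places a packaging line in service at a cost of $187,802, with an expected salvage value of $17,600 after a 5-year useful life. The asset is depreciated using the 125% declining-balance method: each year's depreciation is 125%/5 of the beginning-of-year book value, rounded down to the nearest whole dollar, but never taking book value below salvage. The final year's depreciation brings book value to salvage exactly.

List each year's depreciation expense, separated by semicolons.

$46,950; $35,213; $26,409; $19,807; $41,823

Depreciable base = $187,802 − $17,600 = $170,202.
Year 1: ⌊$187,802 × 125%/5⌋ = $46,950. Book value $140,852.
Year 2: ⌊$140,852 × 125%/5⌋ = $35,213. Book value $105,639.
Year 3: ⌊$105,639 × 125%/5⌋ = $26,409. Book value $79,230.
Year 4: ⌊$79,230 × 125%/5⌋ = $19,807. Book value $59,423.
Year 5 (final): $59,423 − $17,600 = $41,823. Book value $17,600.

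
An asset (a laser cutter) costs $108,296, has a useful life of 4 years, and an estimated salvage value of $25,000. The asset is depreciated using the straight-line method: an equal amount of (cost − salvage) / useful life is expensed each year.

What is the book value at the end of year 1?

$87,472

Depreciable base = $108,296 − $25,000 = $83,296.
Annual expense = $83,296 / 4 = $20,824.
End of year 1: book value $87,472.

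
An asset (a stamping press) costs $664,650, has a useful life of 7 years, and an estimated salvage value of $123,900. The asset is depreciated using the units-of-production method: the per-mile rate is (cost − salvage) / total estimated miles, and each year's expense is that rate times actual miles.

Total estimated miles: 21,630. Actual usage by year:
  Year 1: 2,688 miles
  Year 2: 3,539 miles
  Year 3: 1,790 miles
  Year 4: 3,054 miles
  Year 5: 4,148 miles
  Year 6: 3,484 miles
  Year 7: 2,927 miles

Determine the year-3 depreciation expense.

Depreciable base = $664,650 − $123,900 = $540,750.
Rate = $540,750 / 21,630 miles = $25 per mile.
Year 1: 2,688 × $25 = $67,200. Book value $597,450.
Year 2: 3,539 × $25 = $88,475. Book value $508,975.
Year 3: 1,790 × $25 = $44,750. Book value $464,225.

$44,750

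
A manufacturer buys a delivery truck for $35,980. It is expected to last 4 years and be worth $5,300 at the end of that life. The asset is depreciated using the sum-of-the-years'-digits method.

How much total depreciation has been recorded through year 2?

$21,476

Depreciable base = $35,980 − $5,300 = $30,680.
Sum of the years' digits = 4+3+2+1 = 10.
Year 1: $30,680 × 4/10 = $12,272. Book value $23,708.
Year 2: $30,680 × 3/10 = $9,204. Book value $14,504.
Accumulated through year 2 = $35,980 − $14,504 = $21,476.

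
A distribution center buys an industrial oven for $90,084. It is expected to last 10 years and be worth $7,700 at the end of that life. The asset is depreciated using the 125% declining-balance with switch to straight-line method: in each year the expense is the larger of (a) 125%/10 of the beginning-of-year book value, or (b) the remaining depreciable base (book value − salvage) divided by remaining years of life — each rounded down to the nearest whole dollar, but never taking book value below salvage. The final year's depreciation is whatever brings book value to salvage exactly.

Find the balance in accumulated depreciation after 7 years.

$59,830

Depreciable base = $90,084 − $7,700 = $82,384.
Year 1: DB = ⌊$90,084 × 125%/10⌋ = $11,260; SL = ⌊$82,384/10⌋ = $8,238 → take DB $11,260. Book value $78,824.
Year 2: DB = ⌊$78,824 × 125%/10⌋ = $9,853; SL = ⌊$71,124/9⌋ = $7,902 → take DB $9,853. Book value $68,971.
Year 3: DB = ⌊$68,971 × 125%/10⌋ = $8,621; SL = ⌊$61,271/8⌋ = $7,658 → take DB $8,621. Book value $60,350.
Year 4: DB = ⌊$60,350 × 125%/10⌋ = $7,543; SL = ⌊$52,650/7⌋ = $7,521 → take DB $7,543. Book value $52,807.
Year 5: DB = ⌊$52,807 × 125%/10⌋ = $6,600; SL = ⌊$45,107/6⌋ = $7,517 → take SL $7,517. Book value $45,290.
Year 6: DB = ⌊$45,290 × 125%/10⌋ = $5,661; SL = ⌊$37,590/5⌋ = $7,518 → take SL $7,518. Book value $37,772.
Year 7: DB = ⌊$37,772 × 125%/10⌋ = $4,721; SL = ⌊$30,072/4⌋ = $7,518 → take SL $7,518. Book value $30,254.
Accumulated through year 7 = $90,084 − $30,254 = $59,830.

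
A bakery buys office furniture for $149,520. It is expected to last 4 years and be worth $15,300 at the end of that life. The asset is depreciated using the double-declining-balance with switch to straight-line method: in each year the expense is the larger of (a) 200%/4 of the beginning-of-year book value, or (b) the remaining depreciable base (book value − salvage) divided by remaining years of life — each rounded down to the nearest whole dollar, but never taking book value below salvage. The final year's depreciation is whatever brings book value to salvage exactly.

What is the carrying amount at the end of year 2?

$37,380

Depreciable base = $149,520 − $15,300 = $134,220.
Year 1: DB = ⌊$149,520 × 200%/4⌋ = $74,760; SL = ⌊$134,220/4⌋ = $33,555 → take DB $74,760. Book value $74,760.
Year 2: DB = ⌊$74,760 × 200%/4⌋ = $37,380; SL = ⌊$59,460/3⌋ = $19,820 → take DB $37,380. Book value $37,380.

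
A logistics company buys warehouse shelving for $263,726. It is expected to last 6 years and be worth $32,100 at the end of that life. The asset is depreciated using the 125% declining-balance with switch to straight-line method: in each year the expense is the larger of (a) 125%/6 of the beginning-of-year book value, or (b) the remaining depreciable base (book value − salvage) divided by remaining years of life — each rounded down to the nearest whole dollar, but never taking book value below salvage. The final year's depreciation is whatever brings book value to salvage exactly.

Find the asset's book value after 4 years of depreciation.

Depreciable base = $263,726 − $32,100 = $231,626.
Year 1: DB = ⌊$263,726 × 125%/6⌋ = $54,942; SL = ⌊$231,626/6⌋ = $38,604 → take DB $54,942. Book value $208,784.
Year 2: DB = ⌊$208,784 × 125%/6⌋ = $43,496; SL = ⌊$176,684/5⌋ = $35,336 → take DB $43,496. Book value $165,288.
Year 3: DB = ⌊$165,288 × 125%/6⌋ = $34,435; SL = ⌊$133,188/4⌋ = $33,297 → take DB $34,435. Book value $130,853.
Year 4: DB = ⌊$130,853 × 125%/6⌋ = $27,261; SL = ⌊$98,753/3⌋ = $32,917 → take SL $32,917. Book value $97,936.

$97,936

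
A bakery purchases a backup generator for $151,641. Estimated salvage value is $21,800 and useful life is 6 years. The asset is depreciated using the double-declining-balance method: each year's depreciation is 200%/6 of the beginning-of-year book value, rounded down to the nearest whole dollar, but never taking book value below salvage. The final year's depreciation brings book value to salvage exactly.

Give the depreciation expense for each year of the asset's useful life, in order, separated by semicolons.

Depreciable base = $151,641 − $21,800 = $129,841.
Year 1: ⌊$151,641 × 200%/6⌋ = $50,547. Book value $101,094.
Year 2: ⌊$101,094 × 200%/6⌋ = $33,698. Book value $67,396.
Year 3: ⌊$67,396 × 200%/6⌋ = $22,465. Book value $44,931.
Year 4: ⌊$44,931 × 200%/6⌋ = $14,977. Book value $29,954.
Year 5: ⌊$29,954 × 200%/6⌋ = $9,984, capped at $8,154. Book value $21,800.
Year 6 (final): $21,800 − $21,800 = $0. Book value $21,800.

$50,547; $33,698; $22,465; $14,977; $8,154; $0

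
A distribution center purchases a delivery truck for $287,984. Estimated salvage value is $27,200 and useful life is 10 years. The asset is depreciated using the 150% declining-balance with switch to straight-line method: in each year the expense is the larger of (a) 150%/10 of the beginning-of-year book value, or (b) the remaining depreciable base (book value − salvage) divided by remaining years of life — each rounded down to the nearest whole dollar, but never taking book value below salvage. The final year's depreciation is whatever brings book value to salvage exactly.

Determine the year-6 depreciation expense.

Depreciable base = $287,984 − $27,200 = $260,784.
Year 1: DB = ⌊$287,984 × 150%/10⌋ = $43,197; SL = ⌊$260,784/10⌋ = $26,078 → take DB $43,197. Book value $244,787.
Year 2: DB = ⌊$244,787 × 150%/10⌋ = $36,718; SL = ⌊$217,587/9⌋ = $24,176 → take DB $36,718. Book value $208,069.
Year 3: DB = ⌊$208,069 × 150%/10⌋ = $31,210; SL = ⌊$180,869/8⌋ = $22,608 → take DB $31,210. Book value $176,859.
Year 4: DB = ⌊$176,859 × 150%/10⌋ = $26,528; SL = ⌊$149,659/7⌋ = $21,379 → take DB $26,528. Book value $150,331.
Year 5: DB = ⌊$150,331 × 150%/10⌋ = $22,549; SL = ⌊$123,131/6⌋ = $20,521 → take DB $22,549. Book value $127,782.
Year 6: DB = ⌊$127,782 × 150%/10⌋ = $19,167; SL = ⌊$100,582/5⌋ = $20,116 → take SL $20,116. Book value $107,666.

$20,116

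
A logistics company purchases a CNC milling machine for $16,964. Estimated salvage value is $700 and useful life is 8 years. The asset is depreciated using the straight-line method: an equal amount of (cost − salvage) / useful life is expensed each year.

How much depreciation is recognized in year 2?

Depreciable base = $16,964 − $700 = $16,264.
Annual expense = $16,264 / 8 = $2,033.

$2,033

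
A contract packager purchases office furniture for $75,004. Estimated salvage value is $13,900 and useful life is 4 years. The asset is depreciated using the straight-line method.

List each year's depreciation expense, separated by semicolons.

Depreciable base = $75,004 − $13,900 = $61,104.
Annual expense = $61,104 / 4 = $15,276.
End of year 1: book value $59,728.
End of year 2: book value $44,452.
End of year 3: book value $29,176.
End of year 4: book value $13,900.

$15,276; $15,276; $15,276; $15,276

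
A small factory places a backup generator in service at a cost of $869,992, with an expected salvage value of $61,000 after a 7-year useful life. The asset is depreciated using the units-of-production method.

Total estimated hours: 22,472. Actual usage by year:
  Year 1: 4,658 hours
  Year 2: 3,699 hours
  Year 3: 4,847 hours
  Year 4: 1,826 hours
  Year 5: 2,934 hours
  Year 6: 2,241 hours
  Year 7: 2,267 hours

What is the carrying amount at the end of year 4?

$328,912

Depreciable base = $869,992 − $61,000 = $808,992.
Rate = $808,992 / 22,472 hours = $36 per hour.
Year 1: 4,658 × $36 = $167,688. Book value $702,304.
Year 2: 3,699 × $36 = $133,164. Book value $569,140.
Year 3: 4,847 × $36 = $174,492. Book value $394,648.
Year 4: 1,826 × $36 = $65,736. Book value $328,912.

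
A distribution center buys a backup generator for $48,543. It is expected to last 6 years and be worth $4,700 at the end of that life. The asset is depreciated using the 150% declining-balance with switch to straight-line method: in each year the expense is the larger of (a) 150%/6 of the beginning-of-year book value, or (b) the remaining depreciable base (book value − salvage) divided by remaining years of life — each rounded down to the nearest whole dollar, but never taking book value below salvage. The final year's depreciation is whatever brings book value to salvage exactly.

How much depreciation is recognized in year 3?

$6,826

Depreciable base = $48,543 − $4,700 = $43,843.
Year 1: DB = ⌊$48,543 × 150%/6⌋ = $12,135; SL = ⌊$43,843/6⌋ = $7,307 → take DB $12,135. Book value $36,408.
Year 2: DB = ⌊$36,408 × 150%/6⌋ = $9,102; SL = ⌊$31,708/5⌋ = $6,341 → take DB $9,102. Book value $27,306.
Year 3: DB = ⌊$27,306 × 150%/6⌋ = $6,826; SL = ⌊$22,606/4⌋ = $5,651 → take DB $6,826. Book value $20,480.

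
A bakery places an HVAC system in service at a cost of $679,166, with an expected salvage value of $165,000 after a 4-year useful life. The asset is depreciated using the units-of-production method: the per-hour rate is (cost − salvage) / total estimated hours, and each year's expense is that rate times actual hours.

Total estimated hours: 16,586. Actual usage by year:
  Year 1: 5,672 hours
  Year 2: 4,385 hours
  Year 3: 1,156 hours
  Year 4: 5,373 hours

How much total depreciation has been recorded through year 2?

Depreciable base = $679,166 − $165,000 = $514,166.
Rate = $514,166 / 16,586 hours = $31 per hour.
Year 1: 5,672 × $31 = $175,832. Book value $503,334.
Year 2: 4,385 × $31 = $135,935. Book value $367,399.
Accumulated through year 2 = $679,166 − $367,399 = $311,767.

$311,767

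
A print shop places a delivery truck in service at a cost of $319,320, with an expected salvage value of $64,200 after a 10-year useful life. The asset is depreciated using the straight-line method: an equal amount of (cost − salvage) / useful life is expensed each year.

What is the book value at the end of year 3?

$242,784

Depreciable base = $319,320 − $64,200 = $255,120.
Annual expense = $255,120 / 10 = $25,512.
End of year 1: book value $293,808.
End of year 2: book value $268,296.
End of year 3: book value $242,784.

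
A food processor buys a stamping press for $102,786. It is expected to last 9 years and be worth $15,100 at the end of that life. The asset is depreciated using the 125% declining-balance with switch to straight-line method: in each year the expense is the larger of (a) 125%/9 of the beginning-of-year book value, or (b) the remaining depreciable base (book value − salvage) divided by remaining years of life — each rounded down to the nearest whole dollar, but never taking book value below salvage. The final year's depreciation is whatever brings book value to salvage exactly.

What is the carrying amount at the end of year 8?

Depreciable base = $102,786 − $15,100 = $87,686.
Year 1: DB = ⌊$102,786 × 125%/9⌋ = $14,275; SL = ⌊$87,686/9⌋ = $9,742 → take DB $14,275. Book value $88,511.
Year 2: DB = ⌊$88,511 × 125%/9⌋ = $12,293; SL = ⌊$73,411/8⌋ = $9,176 → take DB $12,293. Book value $76,218.
Year 3: DB = ⌊$76,218 × 125%/9⌋ = $10,585; SL = ⌊$61,118/7⌋ = $8,731 → take DB $10,585. Book value $65,633.
Year 4: DB = ⌊$65,633 × 125%/9⌋ = $9,115; SL = ⌊$50,533/6⌋ = $8,422 → take DB $9,115. Book value $56,518.
Year 5: DB = ⌊$56,518 × 125%/9⌋ = $7,849; SL = ⌊$41,418/5⌋ = $8,283 → take SL $8,283. Book value $48,235.
Year 6: DB = ⌊$48,235 × 125%/9⌋ = $6,699; SL = ⌊$33,135/4⌋ = $8,283 → take SL $8,283. Book value $39,952.
Year 7: DB = ⌊$39,952 × 125%/9⌋ = $5,548; SL = ⌊$24,852/3⌋ = $8,284 → take SL $8,284. Book value $31,668.
Year 8: DB = ⌊$31,668 × 125%/9⌋ = $4,398; SL = ⌊$16,568/2⌋ = $8,284 → take SL $8,284. Book value $23,384.

$23,384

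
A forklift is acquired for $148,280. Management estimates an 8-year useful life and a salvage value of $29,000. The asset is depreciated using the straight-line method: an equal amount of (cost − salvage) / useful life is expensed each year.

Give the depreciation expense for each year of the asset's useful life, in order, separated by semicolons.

$14,910; $14,910; $14,910; $14,910; $14,910; $14,910; $14,910; $14,910

Depreciable base = $148,280 − $29,000 = $119,280.
Annual expense = $119,280 / 8 = $14,910.
End of year 1: book value $133,370.
End of year 2: book value $118,460.
End of year 3: book value $103,550.
End of year 4: book value $88,640.
End of year 5: book value $73,730.
End of year 6: book value $58,820.
End of year 7: book value $43,910.
End of year 8: book value $29,000.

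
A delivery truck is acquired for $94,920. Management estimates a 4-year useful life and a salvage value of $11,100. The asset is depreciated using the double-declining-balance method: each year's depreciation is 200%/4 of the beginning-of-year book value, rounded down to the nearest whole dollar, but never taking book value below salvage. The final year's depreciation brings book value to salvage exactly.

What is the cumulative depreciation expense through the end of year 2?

$71,190

Depreciable base = $94,920 − $11,100 = $83,820.
Year 1: ⌊$94,920 × 200%/4⌋ = $47,460. Book value $47,460.
Year 2: ⌊$47,460 × 200%/4⌋ = $23,730. Book value $23,730.
Accumulated through year 2 = $94,920 − $23,730 = $71,190.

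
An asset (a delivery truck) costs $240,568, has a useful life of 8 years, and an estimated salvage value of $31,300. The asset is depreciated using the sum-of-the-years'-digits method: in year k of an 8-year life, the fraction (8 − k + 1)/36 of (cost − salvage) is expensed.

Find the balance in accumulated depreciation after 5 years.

Depreciable base = $240,568 − $31,300 = $209,268.
Sum of the years' digits = 8+7+6+5+4+3+2+1 = 36.
Year 1: $209,268 × 8/36 = $46,504. Book value $194,064.
Year 2: $209,268 × 7/36 = $40,691. Book value $153,373.
Year 3: $209,268 × 6/36 = $34,878. Book value $118,495.
Year 4: $209,268 × 5/36 = $29,065. Book value $89,430.
Year 5: $209,268 × 4/36 = $23,252. Book value $66,178.
Accumulated through year 5 = $240,568 − $66,178 = $174,390.

$174,390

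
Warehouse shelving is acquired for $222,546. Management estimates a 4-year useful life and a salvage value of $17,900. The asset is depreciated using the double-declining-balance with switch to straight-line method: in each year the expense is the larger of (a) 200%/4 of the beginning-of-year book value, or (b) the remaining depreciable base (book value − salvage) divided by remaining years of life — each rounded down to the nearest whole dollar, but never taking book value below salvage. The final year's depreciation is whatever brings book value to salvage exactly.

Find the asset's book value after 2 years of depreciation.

$55,637

Depreciable base = $222,546 − $17,900 = $204,646.
Year 1: DB = ⌊$222,546 × 200%/4⌋ = $111,273; SL = ⌊$204,646/4⌋ = $51,161 → take DB $111,273. Book value $111,273.
Year 2: DB = ⌊$111,273 × 200%/4⌋ = $55,636; SL = ⌊$93,373/3⌋ = $31,124 → take DB $55,636. Book value $55,637.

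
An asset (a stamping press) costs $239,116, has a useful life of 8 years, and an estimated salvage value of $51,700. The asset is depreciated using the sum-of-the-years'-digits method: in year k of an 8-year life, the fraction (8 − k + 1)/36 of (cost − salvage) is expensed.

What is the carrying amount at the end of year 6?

Depreciable base = $239,116 − $51,700 = $187,416.
Sum of the years' digits = 8+7+6+5+4+3+2+1 = 36.
Year 1: $187,416 × 8/36 = $41,648. Book value $197,468.
Year 2: $187,416 × 7/36 = $36,442. Book value $161,026.
Year 3: $187,416 × 6/36 = $31,236. Book value $129,790.
Year 4: $187,416 × 5/36 = $26,030. Book value $103,760.
Year 5: $187,416 × 4/36 = $20,824. Book value $82,936.
Year 6: $187,416 × 3/36 = $15,618. Book value $67,318.

$67,318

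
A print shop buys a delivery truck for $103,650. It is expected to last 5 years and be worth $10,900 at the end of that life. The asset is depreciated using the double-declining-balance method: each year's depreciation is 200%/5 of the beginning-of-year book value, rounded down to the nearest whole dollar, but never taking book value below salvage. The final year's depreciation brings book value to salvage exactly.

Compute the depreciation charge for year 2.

$24,876

Depreciable base = $103,650 − $10,900 = $92,750.
Year 1: ⌊$103,650 × 200%/5⌋ = $41,460. Book value $62,190.
Year 2: ⌊$62,190 × 200%/5⌋ = $24,876. Book value $37,314.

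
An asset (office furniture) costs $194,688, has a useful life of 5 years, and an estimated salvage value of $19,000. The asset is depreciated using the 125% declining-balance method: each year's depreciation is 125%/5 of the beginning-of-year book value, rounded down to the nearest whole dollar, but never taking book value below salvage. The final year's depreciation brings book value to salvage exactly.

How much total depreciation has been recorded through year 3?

$112,554

Depreciable base = $194,688 − $19,000 = $175,688.
Year 1: ⌊$194,688 × 125%/5⌋ = $48,672. Book value $146,016.
Year 2: ⌊$146,016 × 125%/5⌋ = $36,504. Book value $109,512.
Year 3: ⌊$109,512 × 125%/5⌋ = $27,378. Book value $82,134.
Accumulated through year 3 = $194,688 − $82,134 = $112,554.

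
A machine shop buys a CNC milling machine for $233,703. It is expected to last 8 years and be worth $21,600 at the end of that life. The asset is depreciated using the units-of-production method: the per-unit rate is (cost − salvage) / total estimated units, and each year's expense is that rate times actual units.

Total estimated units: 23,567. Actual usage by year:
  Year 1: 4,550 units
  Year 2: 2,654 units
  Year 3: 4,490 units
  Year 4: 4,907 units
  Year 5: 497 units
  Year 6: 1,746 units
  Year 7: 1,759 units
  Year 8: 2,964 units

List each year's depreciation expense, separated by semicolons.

$40,950; $23,886; $40,410; $44,163; $4,473; $15,714; $15,831; $26,676

Depreciable base = $233,703 − $21,600 = $212,103.
Rate = $212,103 / 23,567 units = $9 per unit.
Year 1: 4,550 × $9 = $40,950. Book value $192,753.
Year 2: 2,654 × $9 = $23,886. Book value $168,867.
Year 3: 4,490 × $9 = $40,410. Book value $128,457.
Year 4: 4,907 × $9 = $44,163. Book value $84,294.
Year 5: 497 × $9 = $4,473. Book value $79,821.
Year 6: 1,746 × $9 = $15,714. Book value $64,107.
Year 7: 1,759 × $9 = $15,831. Book value $48,276.
Year 8: 2,964 × $9 = $26,676. Book value $21,600.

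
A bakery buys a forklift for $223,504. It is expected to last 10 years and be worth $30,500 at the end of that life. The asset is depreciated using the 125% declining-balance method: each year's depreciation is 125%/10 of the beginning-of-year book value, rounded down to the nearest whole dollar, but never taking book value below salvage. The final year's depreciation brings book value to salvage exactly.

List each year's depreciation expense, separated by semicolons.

Depreciable base = $223,504 − $30,500 = $193,004.
Year 1: ⌊$223,504 × 125%/10⌋ = $27,938. Book value $195,566.
Year 2: ⌊$195,566 × 125%/10⌋ = $24,445. Book value $171,121.
Year 3: ⌊$171,121 × 125%/10⌋ = $21,390. Book value $149,731.
Year 4: ⌊$149,731 × 125%/10⌋ = $18,716. Book value $131,015.
Year 5: ⌊$131,015 × 125%/10⌋ = $16,376. Book value $114,639.
Year 6: ⌊$114,639 × 125%/10⌋ = $14,329. Book value $100,310.
Year 7: ⌊$100,310 × 125%/10⌋ = $12,538. Book value $87,772.
Year 8: ⌊$87,772 × 125%/10⌋ = $10,971. Book value $76,801.
Year 9: ⌊$76,801 × 125%/10⌋ = $9,600. Book value $67,201.
Year 10 (final): $67,201 − $30,500 = $36,701. Book value $30,500.

$27,938; $24,445; $21,390; $18,716; $16,376; $14,329; $12,538; $10,971; $9,600; $36,701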